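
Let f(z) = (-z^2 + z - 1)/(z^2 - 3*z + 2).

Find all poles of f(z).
The singularities of f are the zeros of the denominator. Factoring,
  z^2 - 3*z + 2 = (z - 1)*(z - 2)
so the candidates are z = 1, z = 2.

Check the numerator P(z) = -z^2 + z - 1 at each one:
  P(1) = -1 ≠ 0, so z = 1 is a (simple) pole.
  P(2) = -3 ≠ 0, so z = 2 is a (simple) pole.

Poles of f: {1, 2}

Final answer: {1, 2}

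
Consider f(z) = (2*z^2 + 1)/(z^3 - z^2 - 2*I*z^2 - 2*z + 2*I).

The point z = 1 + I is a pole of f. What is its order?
Factor the denominator:
  z^3 - z^2 - 2*I*z^2 - 2*z + 2*I = (z - 1 - I)^2*(z + 1)

The numerator P(z) = 2*z^2 + 1 has P(1 + I) = 1 + 4*I ≠ 0, so no factor of (z - 1 - I) cancels.
Near z = 1 + I we can therefore write f(z) = g(z)/(z - 1 - I)^2 with g analytic at 1 + I and g(1 + I) ≠ 0 (g is the numerator divided by the remaining denominator factors).

Hence z = 1 + I is a pole of order 2.

Final answer: 2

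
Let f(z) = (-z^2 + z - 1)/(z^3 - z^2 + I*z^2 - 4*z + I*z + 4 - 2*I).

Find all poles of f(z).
The singularities of f are the zeros of the denominator. Factoring,
  z^3 - z^2 + I*z^2 - 4*z + I*z + 4 - 2*I = (z - 1)*(z + 2)*(z - 2 + I)
so the candidates are z = 1, z = -2, z = 2 - I.

Check the numerator P(z) = -z^2 + z - 1 at each one:
  P(1) = -1 ≠ 0, so z = 1 is a (simple) pole.
  P(-2) = -7 ≠ 0, so z = -2 is a (simple) pole.
  P(2 - I) = -2 + 3*I ≠ 0, so z = 2 - I is a (simple) pole.

Poles of f: {-2, 1, 2 - I}

Final answer: {-2, 1, 2 - I}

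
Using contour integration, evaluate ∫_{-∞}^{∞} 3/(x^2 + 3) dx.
Let f(z) = 3/(z^2 + 3). The denominator has no real zeros and deg Q - deg P = 2 ≥ 2, so the integral of f over the upper semicircle |z| = R tends to 0 as R → ∞. Closing the contour in the upper half-plane,
  ∫_{-∞}^{∞} f(x) dx = 2πi · Σ Res(f, z_k)  over the poles with Im z_k > 0.

Zeros of the denominator: z^2 + 3 = 0 gives z = ±sqrt(3)*I.
Upper half-plane: z = sqrt(3)*I (simple).

Each pole is a simple zero of Q(z) = z^2 + 3, so Res(f, z₀) = P(z₀)/Q'(z₀) with P(z) = 3, Q'(z) = 2*z:
  Res(f, sqrt(3)*I) = (3)/(2*sqrt(3)*I) = -sqrt(3)*I/2

∫_{-∞}^{∞} f(x) dx = 2πi · (-sqrt(3)*I/2) = sqrt(3)*pi

Final answer: sqrt(3)*pi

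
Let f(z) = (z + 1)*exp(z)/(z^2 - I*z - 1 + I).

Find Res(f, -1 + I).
(1/5 - 2*I/5)*exp(-1 + I)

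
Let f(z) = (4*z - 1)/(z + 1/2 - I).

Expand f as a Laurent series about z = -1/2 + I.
Put w = z - (-1/2 + I), i.e. z = w - 1/2 + I. The denominator is w, so it suffices to rewrite the numerator in powers of w.

P(z) = 4*z - 1
P(w - 1/2 + I) = -3 + 4*I + 4*w

Dividing each term by w:
  f = (-3 + 4*I)/w + 4

Substituting back w = z + 1/2 - I:
  f(z) = (-3 + 4*I)/(z + 1/2 - I) + 4

The series is finite because the numerator is a polynomial; the negative powers form the principal part, and the coefficient of 1/(z + 1/2 - I) gives Res(f, -1/2 + I) = -3 + 4*I.

Final answer: (-3 + 4*I)/(z + 1/2 - I) + 4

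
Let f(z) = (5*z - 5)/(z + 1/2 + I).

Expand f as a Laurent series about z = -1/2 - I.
Put w = z - (-1/2 - I), i.e. z = w - 1/2 - I. The denominator is w, so it suffices to rewrite the numerator in powers of w.

P(z) = 5*z - 5
P(w - 1/2 - I) = -15/2 - 5*I + 5*w

Dividing each term by w:
  f = (-15/2 - 5*I)/w + 5

Substituting back w = z + 1/2 + I:
  f(z) = (-15/2 - 5*I)/(z + 1/2 + I) + 5

The series is finite because the numerator is a polynomial; the negative powers form the principal part, and the coefficient of 1/(z + 1/2 + I) gives Res(f, -1/2 - I) = -15/2 - 5*I.

Final answer: (-15/2 - 5*I)/(z + 1/2 + I) + 5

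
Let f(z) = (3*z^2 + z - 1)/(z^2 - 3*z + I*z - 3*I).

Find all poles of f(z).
The singularities of f are the zeros of the denominator. Factoring,
  z^2 - 3*z + I*z - 3*I = (z + I)*(z - 3)
so the candidates are z = -I, z = 3.

Check the numerator P(z) = 3*z^2 + z - 1 at each one:
  P(-I) = -4 - I ≠ 0, so z = -I is a (simple) pole.
  P(3) = 29 ≠ 0, so z = 3 is a (simple) pole.

Poles of f: {-I, 3}

Final answer: {-I, 3}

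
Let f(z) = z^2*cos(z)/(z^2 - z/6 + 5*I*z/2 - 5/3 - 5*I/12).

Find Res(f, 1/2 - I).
Write f(z) = P(z)/Q(z) with P(z) = z^2*cos(z) and Q(z) = z^2 - z/6 + 5*I*z/2 - 5/3 - 5*I/12.
The denominator factors as Q(z) = (z - 1/2 + I)*(z + 1/3 + 3*I/2), so z = 1/2 - I is a simple zero of Q and P is analytic there; z = 1/2 - I is therefore a simple pole and
  Res(f, z₀) = P(z₀)/Q'(z₀).

Q'(z) = 2*z - 1/6 + 5*I/2, so Q'(1/2 - I) = 5/6 + I/2.
P(1/2 - I) = (-3/4 - I)*cos(1/2 - I).

Res(f, 1/2 - I) = ((-3/4 - I)*cos(1/2 - I))/(5/6 + I/2) = (-81/68 - 33*I/68)*cos(1/2 - I)

Final answer: (-81/68 - 33*I/68)*cos(1/2 - I)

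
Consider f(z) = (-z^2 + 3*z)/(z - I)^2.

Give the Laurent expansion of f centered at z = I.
Put w = z - (I), i.e. z = w + I. The denominator is w^2, so it suffices to rewrite the numerator in powers of w.

P(z) = -z^2 + 3*z
P(w + I) = 1 + 3*I + (3 - 2*I)*w - w^2

Dividing each term by w^2:
  f = (1 + 3*I)/w^2 + (3 - 2*I)/w - 1

Substituting back w = z - I:
  f(z) = (1 + 3*I)/(z - I)^2 + (3 - 2*I)/(z - I) - 1

The series is finite because the numerator is a polynomial; the negative powers form the principal part, and the coefficient of 1/(z - I) gives Res(f, I) = 3 - 2*I.

Final answer: (1 + 3*I)/(z - I)^2 + (3 - 2*I)/(z - I) - 1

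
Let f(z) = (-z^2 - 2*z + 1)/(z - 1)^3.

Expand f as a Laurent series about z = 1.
Put w = z - (1), i.e. z = w + 1. The denominator is w^3, so it suffices to rewrite the numerator in powers of w.

P(z) = -z^2 - 2*z + 1
P(w + 1) = -2 - 4*w - w^2

Dividing each term by w^3:
  f = -2/w^3 - 4/w^2 - 1/w

Substituting back w = z - 1:
  f(z) = -2/(z - 1)^3 - 4/(z - 1)^2 - 1/(z - 1)

The series is finite because the numerator is a polynomial; the negative powers form the principal part, and the coefficient of 1/(z - 1) gives Res(f, 1) = -1.

Final answer: -2/(z - 1)^3 - 4/(z - 1)^2 - 1/(z - 1)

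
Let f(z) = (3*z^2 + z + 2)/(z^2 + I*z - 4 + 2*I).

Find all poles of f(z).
The singularities of f are the zeros of the denominator. Factoring,
  z^2 + I*z - 4 + 2*I = (z - 2 + I)*(z + 2)
so the candidates are z = 2 - I, z = -2.

Check the numerator P(z) = 3*z^2 + z + 2 at each one:
  P(2 - I) = 13 - 13*I ≠ 0, so z = 2 - I is a (simple) pole.
  P(-2) = 12 ≠ 0, so z = -2 is a (simple) pole.

Poles of f: {-2, 2 - I}

Final answer: {-2, 2 - I}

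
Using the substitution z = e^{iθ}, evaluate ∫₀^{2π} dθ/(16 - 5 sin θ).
Call the integral J. The integrand is 2π-periodic and we integrate over a full period, so shifting θ does not change the value (θ → θ + π/2 turns sin θ into cos θ; θ → θ + π flips the sign of the trig term). Hence
  J = ∫₀^{2π} dθ/(16 + 5 cos θ).
Put z = e^{iθ}: then cos θ = (z + 1/z)/2, dθ = dz/(iz), and z runs once counterclockwise around |z| = 1:
  J = ∮_{|z|=1} 1/(16 + 5*(z + 1/z)/2) · dz/(iz) = (2/i) ∮_{|z|=1} dz/(5*z^2 + 32*z + 5).
The roots of 5*z^2 + 32*z + 5 are z = (-16 ± sqrt(16^2 - 5^2))/5, with sqrt(231) = sqrt(231); their product is 1, so only z₊ = -16/5 + sqrt(231)/5 lies inside the unit circle (z₋ = -16/5 - sqrt(231)/5 lies outside).
z₊ is a simple zero of q(z) = 5*z^2 + 32*z + 5, so Res(1/q, z₊) = 1/q'(z₊) with q'(z) = 10*z + 32; and q'(z₊) = 5*(z₊ - z₋) = 2*sqrt(231).
Therefore J = (2/i) · 2πi · 1/(2*sqrt(231)) = 2*pi/(sqrt(231)) = 2*sqrt(231)*pi/231

Final answer: 2*sqrt(231)*pi/231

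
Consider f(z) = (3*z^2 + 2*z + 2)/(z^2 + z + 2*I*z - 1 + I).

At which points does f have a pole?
The singularities of f are the zeros of the denominator. Factoring,
  z^2 + z + 2*I*z - 1 + I = (z + I)*(z + 1 + I)
so the candidates are z = -I, z = -1 - I.

Check the numerator P(z) = 3*z^2 + 2*z + 2 at each one:
  P(-I) = -1 - 2*I ≠ 0, so z = -I is a (simple) pole.
  P(-1 - I) = 4*I ≠ 0, so z = -1 - I is a (simple) pole.

Poles of f: {-1 - I, -I}

Final answer: {-1 - I, -I}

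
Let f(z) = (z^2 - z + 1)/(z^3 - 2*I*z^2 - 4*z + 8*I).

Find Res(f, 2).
Write f(z) = P(z)/Q(z) with P(z) = z^2 - z + 1 and Q(z) = z^3 - 2*I*z^2 - 4*z + 8*I.
The denominator factors as Q(z) = (z - 2*I)*(z + 2)*(z - 2), so z = 2 is a simple zero of Q and P is analytic there; z = 2 is therefore a simple pole and
  Res(f, z₀) = P(z₀)/Q'(z₀).

Q'(z) = 3*z^2 - 4*I*z - 4, so Q'(2) = 8 - 8*I.
P(2) = 3.

Res(f, 2) = (3)/(8 - 8*I) = 3/16 + 3*I/16

Final answer: 3/16 + 3*I/16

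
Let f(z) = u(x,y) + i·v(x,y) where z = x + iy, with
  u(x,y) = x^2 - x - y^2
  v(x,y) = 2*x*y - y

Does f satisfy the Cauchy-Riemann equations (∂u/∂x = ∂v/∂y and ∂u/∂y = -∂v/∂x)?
∂u/∂x = 2*x - 1
∂v/∂y = 2*x - 1
∂u/∂y = -2*y
∂v/∂x = 2*y
∂u/∂x = ∂v/∂y and ∂u/∂y = -∂v/∂x hold identically; f is analytic.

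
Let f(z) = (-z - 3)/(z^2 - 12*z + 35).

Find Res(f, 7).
Write f(z) = P(z)/Q(z) with P(z) = -z - 3 and Q(z) = z^2 - 12*z + 35.
The denominator factors as Q(z) = (z - 7)*(z - 5), so z = 7 is a simple zero of Q and P is analytic there; z = 7 is therefore a simple pole and
  Res(f, z₀) = P(z₀)/Q'(z₀).

Q'(z) = 2*z - 12, so Q'(7) = 2.
P(7) = -10.

Res(f, 7) = (-10)/(2) = -5

Final answer: -5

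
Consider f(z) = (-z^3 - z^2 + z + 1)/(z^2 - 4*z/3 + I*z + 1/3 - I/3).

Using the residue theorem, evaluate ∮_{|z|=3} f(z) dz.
By the residue theorem, ∮_C f(z) dz = 2πi · (sum of the residues of f at the poles inside |z| = 3).

The denominator factors as (z - 1 + I)*(z - 1/3), so the singularities of f are simple poles at z = 1 - I, z = 1/3.
  |1 - I|² = 2 < 9 = 3², so this pole is inside the contour.
  |1/3|² = 1/9 < 9 = 3², so this pole is inside the contour.

With P(z) = -z^3 - z^2 + z + 1 and Q(z) = z^2 - 4*z/3 + I*z + 1/3 - I/3, each pole is simple, so Res(f, z₀) = P(z₀)/Q'(z₀) with Q'(z) = 2*z - 4/3 + I.
  Res(f, 1 - I) = P(1 - I)/Q'(1 - I) = (4 + 3*I)/(2/3 - I) = -3/13 + 54*I/13
  Res(f, 1/3) = P(1/3)/Q'(1/3) = (32/27)/(-2/3 + I) = -64/117 - 32*I/39

Sum of residues inside C: -7/9 + 10*I/3
∮_C f(z) dz = 2πi · (-7/9 + 10*I/3) = pi*(-20/3 - 14*I/9)

Final answer: pi*(-20/3 - 14*I/9)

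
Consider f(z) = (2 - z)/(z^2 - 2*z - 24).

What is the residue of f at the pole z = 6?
Write f(z) = P(z)/Q(z) with P(z) = 2 - z and Q(z) = z^2 - 2*z - 24.
The denominator factors as Q(z) = (z + 4)*(z - 6), so z = 6 is a simple zero of Q and P is analytic there; z = 6 is therefore a simple pole and
  Res(f, z₀) = P(z₀)/Q'(z₀).

Q'(z) = 2*z - 2, so Q'(6) = 10.
P(6) = -4.

Res(f, 6) = (-4)/(10) = -2/5

Final answer: -2/5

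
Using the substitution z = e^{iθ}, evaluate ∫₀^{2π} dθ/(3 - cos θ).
Call the integral J. The integrand is 2π-periodic and we integrate over a full period, so shifting θ does not change the value (θ → θ + π flips the sign of the trig term). Hence
  J = ∫₀^{2π} dθ/(3 + cos θ).
Put z = e^{iθ}: then cos θ = (z + 1/z)/2, dθ = dz/(iz), and z runs once counterclockwise around |z| = 1:
  J = ∮_{|z|=1} 1/(3 + (z + 1/z)/2) · dz/(iz) = (2/i) ∮_{|z|=1} dz/(z^2 + 6*z + 1).
The roots of z^2 + 6*z + 1 are z = (-3 ± sqrt(3^2 - 1^2)), with sqrt(8) = 2*sqrt(2); their product is 1, so only z₊ = -3 + 2*sqrt(2) lies inside the unit circle (z₋ = -3 - 2*sqrt(2) lies outside).
z₊ is a simple zero of q(z) = z^2 + 6*z + 1, so Res(1/q, z₊) = 1/q'(z₊) with q'(z) = 2*z + 6; and q'(z₊) = (z₊ - z₋) = 4*sqrt(2).
Therefore J = (2/i) · 2πi · 1/(4*sqrt(2)) = 2*pi/(2*sqrt(2)) = sqrt(2)*pi/2

Final answer: sqrt(2)*pi/2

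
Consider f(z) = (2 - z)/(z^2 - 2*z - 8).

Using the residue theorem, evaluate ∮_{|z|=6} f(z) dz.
-2*I*pi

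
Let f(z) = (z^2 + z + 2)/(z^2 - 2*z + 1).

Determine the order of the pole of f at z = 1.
2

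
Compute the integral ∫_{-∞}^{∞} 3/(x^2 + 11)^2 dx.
Let f(z) = 3/(z^2 + 11)^2. The denominator has no real zeros and deg Q - deg P = 4 ≥ 2, so the integral of f over the upper semicircle |z| = R tends to 0 as R → ∞. Closing the contour in the upper half-plane,
  ∫_{-∞}^{∞} f(x) dx = 2πi · Σ Res(f, z_k)  over the poles with Im z_k > 0.

Zeros of the denominator: z^2 + 11 = 0 gives z = ±sqrt(11)*I.
Upper half-plane: z = sqrt(11)*I (a pole of order 2).

Write f(z) = g(z)/(z - sqrt(11)*I)^2 with g(z) = 3/(z + sqrt(11)*I)^2. For a double pole, Res(f, z₀) = g'(z₀):
  g'(z) = -6/(z + sqrt(11)*I)^3
  Res(f, sqrt(11)*I) = g'(sqrt(11)*I) = -3*sqrt(11)*I/484

∫_{-∞}^{∞} f(x) dx = 2πi · (-3*sqrt(11)*I/484) = 3*sqrt(11)*pi/242

Final answer: 3*sqrt(11)*pi/242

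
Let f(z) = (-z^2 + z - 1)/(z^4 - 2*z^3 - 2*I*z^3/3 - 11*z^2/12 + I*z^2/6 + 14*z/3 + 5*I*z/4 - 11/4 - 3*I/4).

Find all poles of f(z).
The singularities of f are the zeros of the denominator. Factoring,
  z^4 - 2*z^3 - 2*I*z^3/3 - 11*z^2/12 + I*z^2/6 + 14*z/3 + 5*I*z/4 - 11/4 - 3*I/4 = (z - 3/2 - I)*(z - 1)*(z + 3/2)*(z - 1 + I/3)
so the candidates are z = 3/2 + I, z = 1, z = -3/2, z = 1 - I/3.

Check the numerator P(z) = -z^2 + z - 1 at each one:
  P(3/2 + I) = -3/4 - 2*I ≠ 0, so z = 3/2 + I is a (simple) pole.
  P(1) = -1 ≠ 0, so z = 1 is a (simple) pole.
  P(-3/2) = -19/4 ≠ 0, so z = -3/2 is a (simple) pole.
  P(1 - I/3) = -8/9 + I/3 ≠ 0, so z = 1 - I/3 is a (simple) pole.

Poles of f: {-3/2, 1 - I/3, 1, 3/2 + I}

Final answer: {-3/2, 1 - I/3, 1, 3/2 + I}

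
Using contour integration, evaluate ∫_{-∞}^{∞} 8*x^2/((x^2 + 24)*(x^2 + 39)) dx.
Let f(z) = 8*z^2/((z^2 + 24)*(z^2 + 39)). The denominator has no real zeros and deg Q - deg P = 2 ≥ 2, so the integral of f over the upper semicircle |z| = R tends to 0 as R → ∞. Closing the contour in the upper half-plane,
  ∫_{-∞}^{∞} f(x) dx = 2πi · Σ Res(f, z_k)  over the poles with Im z_k > 0.

Zeros of the denominator: z^2 + 24 = 0 gives z = ±2*sqrt(6)*I; z^2 + 39 = 0 gives z = ±sqrt(39)*I.
Upper half-plane: z = sqrt(39)*I, z = 2*sqrt(6)*I (simple).

Each pole is a simple zero of Q(z) = z^4 + 63*z^2 + 936, so Res(f, z₀) = P(z₀)/Q'(z₀) with P(z) = 8*z^2, Q'(z) = 4*z^3 + 126*z:
  Res(f, sqrt(39)*I) = (-312)/(-30*sqrt(39)*I) = -4*sqrt(39)*I/15
  Res(f, 2*sqrt(6)*I) = (-192)/(60*sqrt(6)*I) = 8*sqrt(6)*I/15

Sum of residues: 4*I*(-sqrt(39) + 2*sqrt(6))/15
∫_{-∞}^{∞} f(x) dx = 2πi · (4*I*(-sqrt(39) + 2*sqrt(6))/15) = 8*pi*(-2*sqrt(6) + sqrt(39))/15

Final answer: 8*pi*(-2*sqrt(6) + sqrt(39))/15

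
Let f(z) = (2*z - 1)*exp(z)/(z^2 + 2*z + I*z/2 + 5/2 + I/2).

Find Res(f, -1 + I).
Write f(z) = P(z)/Q(z) with P(z) = (2*z - 1)*exp(z) and Q(z) = z^2 + 2*z + I*z/2 + 5/2 + I/2.
The denominator factors as Q(z) = (z + 1 + 3*I/2)*(z + 1 - I), so z = -1 + I is a simple zero of Q and P is analytic there; z = -1 + I is therefore a simple pole and
  Res(f, z₀) = P(z₀)/Q'(z₀).

Q'(z) = 2*z + 2 + I/2, so Q'(-1 + I) = 5*I/2.
P(-1 + I) = (-3 + 2*I)*exp(-1 + I).

Res(f, -1 + I) = ((-3 + 2*I)*exp(-1 + I))/(5*I/2) = (4/5 + 6*I/5)*exp(-1 + I)

Final answer: (4/5 + 6*I/5)*exp(-1 + I)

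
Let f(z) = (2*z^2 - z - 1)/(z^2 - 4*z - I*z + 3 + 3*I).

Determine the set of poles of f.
The singularities of f are the zeros of the denominator. Factoring,
  z^2 - 4*z - I*z + 3 + 3*I = (z - 1 - I)*(z - 3)
so the candidates are z = 1 + I, z = 3.

Check the numerator P(z) = 2*z^2 - z - 1 at each one:
  P(1 + I) = -2 + 3*I ≠ 0, so z = 1 + I is a (simple) pole.
  P(3) = 14 ≠ 0, so z = 3 is a (simple) pole.

Poles of f: {1 + I, 3}

Final answer: {1 + I, 3}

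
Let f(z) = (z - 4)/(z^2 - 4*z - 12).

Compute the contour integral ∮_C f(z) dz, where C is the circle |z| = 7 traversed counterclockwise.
By the residue theorem, ∮_C f(z) dz = 2πi · (sum of the residues of f at the poles inside |z| = 7).

The denominator factors as (z + 2)*(z - 6), so the singularities of f are simple poles at z = -2, z = 6.
  |-2|² = 4 < 49 = 7², so this pole is inside the contour.
  |6|² = 36 < 49 = 7², so this pole is inside the contour.

With P(z) = z - 4 and Q(z) = z^2 - 4*z - 12, each pole is simple, so Res(f, z₀) = P(z₀)/Q'(z₀) with Q'(z) = 2*z - 4.
  Res(f, -2) = P(-2)/Q'(-2) = (-6)/(-8) = 3/4
  Res(f, 6) = P(6)/Q'(6) = (2)/(8) = 1/4

Sum of residues inside C: 1
∮_C f(z) dz = 2πi · (1) = 2*I*pi

Final answer: 2*I*pi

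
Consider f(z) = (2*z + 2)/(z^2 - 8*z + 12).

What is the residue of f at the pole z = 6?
7/2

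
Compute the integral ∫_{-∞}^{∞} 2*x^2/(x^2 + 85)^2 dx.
Let f(z) = 2*z^2/(z^2 + 85)^2. The denominator has no real zeros and deg Q - deg P = 2 ≥ 2, so the integral of f over the upper semicircle |z| = R tends to 0 as R → ∞. Closing the contour in the upper half-plane,
  ∫_{-∞}^{∞} f(x) dx = 2πi · Σ Res(f, z_k)  over the poles with Im z_k > 0.

Zeros of the denominator: z^2 + 85 = 0 gives z = ±sqrt(85)*I.
Upper half-plane: z = sqrt(85)*I (a pole of order 2).

Write f(z) = g(z)/(z - sqrt(85)*I)^2 with g(z) = 2*z^2/(z + sqrt(85)*I)^2. For a double pole, Res(f, z₀) = g'(z₀):
  g'(z) = 4*sqrt(85)*I*z/(z + sqrt(85)*I)^3
  Res(f, sqrt(85)*I) = g'(sqrt(85)*I) = -sqrt(85)*I/170

∫_{-∞}^{∞} f(x) dx = 2πi · (-sqrt(85)*I/170) = sqrt(85)*pi/85

Final answer: sqrt(85)*pi/85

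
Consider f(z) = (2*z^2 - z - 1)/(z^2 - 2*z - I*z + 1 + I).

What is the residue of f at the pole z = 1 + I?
Write f(z) = P(z)/Q(z) with P(z) = 2*z^2 - z - 1 and Q(z) = z^2 - 2*z - I*z + 1 + I.
The denominator factors as Q(z) = (z - 1 - I)*(z - 1), so z = 1 + I is a simple zero of Q and P is analytic there; z = 1 + I is therefore a simple pole and
  Res(f, z₀) = P(z₀)/Q'(z₀).

Q'(z) = 2*z - 2 - I, so Q'(1 + I) = I.
P(1 + I) = -2 + 3*I.

Res(f, 1 + I) = (-2 + 3*I)/(I) = 3 + 2*I

Final answer: 3 + 2*I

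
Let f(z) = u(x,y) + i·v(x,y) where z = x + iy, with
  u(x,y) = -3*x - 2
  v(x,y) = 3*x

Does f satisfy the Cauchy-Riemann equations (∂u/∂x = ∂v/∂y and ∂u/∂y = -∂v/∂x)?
∂u/∂x = -3
∂v/∂y = 0
∂u/∂y = 0
∂v/∂x = 3
∂u/∂x ≠ ∂v/∂y and ∂u/∂y ≠ -∂v/∂x; the Cauchy-Riemann equations are not satisfied, so f is not analytic.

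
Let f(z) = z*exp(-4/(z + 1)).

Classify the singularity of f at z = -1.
Let u = z + 1. Then
  e^(-4/u) = Σ_{k≥0} (-4)^k/(k!·u^k) = 1 - 4/u + 8/u^2 - 32/(3*u^3) + ...
which has infinitely many negative powers of u, so exp(-4/(z + 1)) has an essential singularity at z = -1.
The extra factor z is a nonzero polynomial; if the product had at most a pole at z = -1, dividing by that polynomial would leave exp(-4/(z + 1)) with at most a pole too — contradiction. (Equivalently, the product's Laurent series still has infinitely many negative powers.)
So the singularity is essential.

Final answer: essential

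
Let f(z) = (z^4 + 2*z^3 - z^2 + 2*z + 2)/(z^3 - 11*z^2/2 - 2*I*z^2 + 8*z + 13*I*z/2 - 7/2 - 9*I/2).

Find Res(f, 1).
-12*I/5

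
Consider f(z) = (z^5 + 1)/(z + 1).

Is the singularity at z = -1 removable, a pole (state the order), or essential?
removable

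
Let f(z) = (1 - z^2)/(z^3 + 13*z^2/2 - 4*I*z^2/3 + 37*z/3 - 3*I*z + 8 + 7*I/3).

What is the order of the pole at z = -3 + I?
2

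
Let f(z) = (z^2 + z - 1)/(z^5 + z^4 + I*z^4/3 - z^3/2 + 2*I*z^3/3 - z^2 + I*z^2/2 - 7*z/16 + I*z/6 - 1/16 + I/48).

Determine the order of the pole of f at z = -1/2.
4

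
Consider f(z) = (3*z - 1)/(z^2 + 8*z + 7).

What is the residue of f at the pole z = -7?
11/3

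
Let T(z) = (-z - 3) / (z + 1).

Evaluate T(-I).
-2 - I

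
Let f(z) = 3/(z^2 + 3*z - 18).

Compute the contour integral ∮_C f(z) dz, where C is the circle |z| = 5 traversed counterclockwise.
By the residue theorem, ∮_C f(z) dz = 2πi · (sum of the residues of f at the poles inside |z| = 5).

The denominator factors as (z + 6)*(z - 3), so the singularities of f are simple poles at z = -6, z = 3.
  |-6|² = 36 > 25 = 5², so this pole is outside the contour.
  |3|² = 9 < 25 = 5², so this pole is inside the contour.

With P(z) = 3 and Q(z) = z^2 + 3*z - 18, each pole is simple, so Res(f, z₀) = P(z₀)/Q'(z₀) with Q'(z) = 2*z + 3.
  Res(f, 3) = P(3)/Q'(3) = (3)/(9) = 1/3

∮_C f(z) dz = 2πi · (1/3) = 2*I*pi/3

Final answer: 2*I*pi/3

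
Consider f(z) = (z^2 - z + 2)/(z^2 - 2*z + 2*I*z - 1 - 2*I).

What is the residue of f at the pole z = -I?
Write f(z) = P(z)/Q(z) with P(z) = z^2 - z + 2 and Q(z) = z^2 - 2*z + 2*I*z - 1 - 2*I.
The denominator factors as Q(z) = (z - 2 + I)*(z + I), so z = -I is a simple zero of Q and P is analytic there; z = -I is therefore a simple pole and
  Res(f, z₀) = P(z₀)/Q'(z₀).

Q'(z) = 2*z - 2 + 2*I, so Q'(-I) = -2.
P(-I) = 1 + I.

Res(f, -I) = (1 + I)/(-2) = -1/2 - I/2

Final answer: -1/2 - I/2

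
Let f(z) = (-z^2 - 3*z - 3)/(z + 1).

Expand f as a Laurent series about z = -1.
Put w = z - (-1), i.e. z = w - 1. The denominator is w, so it suffices to rewrite the numerator in powers of w.

P(z) = -z^2 - 3*z - 3
P(w - 1) = -1 - w - w^2

Dividing each term by w:
  f = -1/w - 1 - w

Substituting back w = z + 1:
  f(z) = -1/(z + 1) - 1 - (z + 1)

The series is finite because the numerator is a polynomial; the negative powers form the principal part, and the coefficient of 1/(z + 1) gives Res(f, -1) = -1.

Final answer: -1/(z + 1) - 1 - (z + 1)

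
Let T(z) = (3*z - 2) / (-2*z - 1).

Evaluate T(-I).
Substitute z = -I:
  numerator:   3*(-I) - 2 = -2 - 3*I
  denominator: -2*(-I) - 1 = -1 + 2*I
T(-I) = (-2 - 3*I)/(-1 + 2*I); multiplying numerator and denominator by the conjugate -1 - 2*I gives (-4 + 7*I)/5 = -4/5 + 7*I/5

Final answer: -4/5 + 7*I/5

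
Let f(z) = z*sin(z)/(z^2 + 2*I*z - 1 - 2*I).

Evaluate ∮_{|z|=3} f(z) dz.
By the residue theorem, ∮_C f(z) dz = 2πi · (sum of the residues of f at the poles inside |z| = 3).

The denominator factors as (z - 1)*(z + 1 + 2*I), so the singularities of f are simple poles at z = 1, z = -1 - 2*I.
  |1|² = 1 < 9 = 3², so this pole is inside the contour.
  |-1 - 2*I|² = 5 < 9 = 3², so this pole is inside the contour.

With P(z) = z*sin(z) and Q(z) = z^2 + 2*I*z - 1 - 2*I, each pole is simple, so Res(f, z₀) = P(z₀)/Q'(z₀) with Q'(z) = 2*z + 2*I.
  Res(f, 1) = P(1)/Q'(1) = (sin(1))/(2 + 2*I) = (1/4 - I/4)*sin(1)
  Res(f, -1 - 2*I) = P(-1 - 2*I)/Q'(-1 - 2*I) = ((1 + 2*I)*sin(1 + 2*I))/(-2 - 2*I) = (-3/4 - I/4)*sin(1 + 2*I)

Sum of residues inside C: (-3/4 - I/4)*sin(1 + 2*I) + (1/4 - I/4)*sin(1)
∮_C f(z) dz = 2πi · ((-3/4 - I/4)*sin(1 + 2*I) + (1/4 - I/4)*sin(1)) = pi*(1/2 - 3*I/2)*sin(1 + 2*I) + pi*(1/2 + I/2)*sin(1)

Final answer: pi*(1/2 - 3*I/2)*sin(1 + 2*I) + pi*(1/2 + I/2)*sin(1)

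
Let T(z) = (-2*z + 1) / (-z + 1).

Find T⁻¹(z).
(z - 1)/(z - 2)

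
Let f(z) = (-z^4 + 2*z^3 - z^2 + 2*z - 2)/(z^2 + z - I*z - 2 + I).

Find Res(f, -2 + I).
7 - 15*I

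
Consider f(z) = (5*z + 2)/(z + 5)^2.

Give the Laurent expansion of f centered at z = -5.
-23/(z + 5)^2 + 5/(z + 5)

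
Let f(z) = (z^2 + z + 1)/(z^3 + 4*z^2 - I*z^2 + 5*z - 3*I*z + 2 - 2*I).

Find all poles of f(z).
The singularities of f are the zeros of the denominator. Factoring,
  z^3 + 4*z^2 - I*z^2 + 5*z - 3*I*z + 2 - 2*I = (z + 1)*(z + 1 - I)*(z + 2)
so the candidates are z = -1, z = -1 + I, z = -2.

Check the numerator P(z) = z^2 + z + 1 at each one:
  P(-1) = 1 ≠ 0, so z = -1 is a (simple) pole.
  P(-1 + I) = -I ≠ 0, so z = -1 + I is a (simple) pole.
  P(-2) = 3 ≠ 0, so z = -2 is a (simple) pole.

Poles of f: {-2, -1, -1 + I}

Final answer: {-2, -1, -1 + I}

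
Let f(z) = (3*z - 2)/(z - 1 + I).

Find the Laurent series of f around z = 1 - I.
(1 - 3*I)/(z - 1 + I) + 3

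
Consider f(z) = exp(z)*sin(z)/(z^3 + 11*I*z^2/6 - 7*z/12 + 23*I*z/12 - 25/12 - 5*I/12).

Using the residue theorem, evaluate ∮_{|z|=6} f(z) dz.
By the residue theorem, ∮_C f(z) dz = 2πi · (sum of the residues of f at the poles inside |z| = 6).

The denominator factors as (z + 1 - 2*I/3)*(z - 1/2 + I)*(z - 1/2 + 3*I/2), so the singularities of f are simple poles at z = -1 + 2*I/3, z = 1/2 - I, z = 1/2 - 3*I/2.
  |-1 + 2*I/3|² = 13/9 < 36 = 6², so this pole is inside the contour.
  |1/2 - I|² = 5/4 < 36 = 6², so this pole is inside the contour.
  |1/2 - 3*I/2|² = 5/2 < 36 = 6², so this pole is inside the contour.

With P(z) = exp(z)*sin(z) and Q(z) = z^3 + 11*I*z^2/6 - 7*z/12 + 23*I*z/12 - 25/12 - 5*I/12, each pole is simple, so Res(f, z₀) = P(z₀)/Q'(z₀) with Q'(z) = 3*z^2 + 11*I*z/3 - 7/12 + 23*I/12.
  Res(f, -1 + 2*I/3) = P(-1 + 2*I/3)/Q'(-1 + 2*I/3) = (-exp(-1 + 2*I/3)*sin(1 - 2*I/3))/(-49/36 - 23*I/4) = (882/22625 - 3726*I/22625)*exp(-1 + 2*I/3)*sin(1 - 2*I/3)
  Res(f, 1/2 - I) = P(1/2 - I)/Q'(1/2 - I) = (exp(1/2 - I)*sin(1/2 - I))/(5/6 + 3*I/4) = (120/181 - 108*I/181)*exp(1/2 - I)*sin(1/2 - I)
  Res(f, 1/2 - 3*I/2) = P(1/2 - 3*I/2)/Q'(1/2 - 3*I/2) = (exp(1/2 - 3*I/2)*sin(1/2 - 3*I/2))/(-13/12 - 3*I/4) = (-78/125 + 54*I/125)*exp(1/2 - 3*I/2)*sin(1/2 - 3*I/2)

Sum of residues inside C: (120/181 - 108*I/181)*exp(1/2 - I)*sin(1/2 - I) + (882/22625 - 3726*I/22625)*exp(-1 + 2*I/3)*sin(1 - 2*I/3) + (-78/125 + 54*I/125)*exp(1/2 - 3*I/2)*sin(1/2 - 3*I/2)
∮_C f(z) dz = 2πi · ((120/181 - 108*I/181)*exp(1/2 - I)*sin(1/2 - I) + (882/22625 - 3726*I/22625)*exp(-1 + 2*I/3)*sin(1 - 2*I/3) + (-78/125 + 54*I/125)*exp(1/2 - 3*I/2)*sin(1/2 - 3*I/2)) = pi*(216/181 + 240*I/181)*exp(1/2 - I)*sin(1/2 - I) + pi*(7452/22625 + 1764*I/22625)*exp(-1 + 2*I/3)*sin(1 - 2*I/3) + pi*(-108/125 - 156*I/125)*exp(1/2 - 3*I/2)*sin(1/2 - 3*I/2)

Final answer: pi*(216/181 + 240*I/181)*exp(1/2 - I)*sin(1/2 - I) + pi*(7452/22625 + 1764*I/22625)*exp(-1 + 2*I/3)*sin(1 - 2*I/3) + pi*(-108/125 - 156*I/125)*exp(1/2 - 3*I/2)*sin(1/2 - 3*I/2)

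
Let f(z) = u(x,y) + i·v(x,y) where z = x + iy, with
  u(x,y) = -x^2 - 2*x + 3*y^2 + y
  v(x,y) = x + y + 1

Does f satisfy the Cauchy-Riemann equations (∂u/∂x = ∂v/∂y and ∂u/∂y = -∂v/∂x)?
∂u/∂x = -2*x - 2
∂v/∂y = 1
∂u/∂y = 6*y + 1
∂v/∂x = 1
∂u/∂x ≠ ∂v/∂y and ∂u/∂y ≠ -∂v/∂x; the Cauchy-Riemann equations are not satisfied, so f is not analytic.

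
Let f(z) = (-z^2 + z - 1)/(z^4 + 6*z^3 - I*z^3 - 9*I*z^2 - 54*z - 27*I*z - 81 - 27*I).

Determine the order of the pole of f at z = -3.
Factor the denominator:
  z^4 + 6*z^3 - I*z^3 - 9*I*z^2 - 54*z - 27*I*z - 81 - 27*I = (z + 3)^3*(z - 3 - I)

The numerator P(z) = -z^2 + z - 1 has P(-3) = -13 ≠ 0, so no factor of (z + 3) cancels.
Near z = -3 we can therefore write f(z) = g(z)/(z + 3)^3 with g analytic at -3 and g(-3) ≠ 0 (g is the numerator divided by the remaining denominator factors).

Hence z = -3 is a pole of order 3.

Final answer: 3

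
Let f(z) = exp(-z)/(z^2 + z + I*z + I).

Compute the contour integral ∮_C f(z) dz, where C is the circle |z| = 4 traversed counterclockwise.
By the residue theorem, ∮_C f(z) dz = 2πi · (sum of the residues of f at the poles inside |z| = 4).

The denominator factors as (z + 1)*(z + I), so the singularities of f are simple poles at z = -1, z = -I.
  |-1|² = 1 < 16 = 4², so this pole is inside the contour.
  |-I|² = 1 < 16 = 4², so this pole is inside the contour.

With P(z) = exp(-z) and Q(z) = z^2 + z + I*z + I, each pole is simple, so Res(f, z₀) = P(z₀)/Q'(z₀) with Q'(z) = 2*z + 1 + I.
  Res(f, -1) = P(-1)/Q'(-1) = (exp(1))/(-1 + I) = exp(1)*(-1/2 - I/2)
  Res(f, -I) = P(-I)/Q'(-I) = (exp(I))/(1 - I) = (1/2 + I/2)*exp(I)

Sum of residues inside C: exp(1)*(-1/2 - I/2) + (1/2 + I/2)*exp(I)
∮_C f(z) dz = 2πi · (exp(1)*(-1/2 - I/2) + (1/2 + I/2)*exp(I)) = exp(1)*pi*(1 - I) + pi*(-1 + I)*exp(I)

Final answer: exp(1)*pi*(1 - I) + pi*(-1 + I)*exp(I)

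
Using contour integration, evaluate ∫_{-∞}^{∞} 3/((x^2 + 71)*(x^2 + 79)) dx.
3*pi*(-71*sqrt(79) + 79*sqrt(71))/44872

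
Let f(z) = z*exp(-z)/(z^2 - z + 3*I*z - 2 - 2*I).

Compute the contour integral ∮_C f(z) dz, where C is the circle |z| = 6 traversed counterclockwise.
pi*(-2 + 2*I)*exp(2*I) + 2*pi*exp(-1 + I)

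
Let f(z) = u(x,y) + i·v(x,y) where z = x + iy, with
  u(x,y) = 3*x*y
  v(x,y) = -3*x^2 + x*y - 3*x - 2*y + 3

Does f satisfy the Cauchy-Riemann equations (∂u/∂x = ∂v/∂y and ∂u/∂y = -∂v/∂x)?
∂u/∂x = 3*y
∂v/∂y = x - 2
∂u/∂y = 3*x
∂v/∂x = -6*x + y - 3
∂u/∂x ≠ ∂v/∂y and ∂u/∂y ≠ -∂v/∂x; the Cauchy-Riemann equations are not satisfied, so f is not analytic.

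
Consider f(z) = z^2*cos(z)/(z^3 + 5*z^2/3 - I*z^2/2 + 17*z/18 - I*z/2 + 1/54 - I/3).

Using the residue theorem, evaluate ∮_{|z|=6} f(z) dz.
By the residue theorem, ∮_C f(z) dz = 2πi · (sum of the residues of f at the poles inside |z| = 6).

The denominator factors as (z + 1 - 2*I/3)*(z + 2/3 + I/2)*(z - I/3), so the singularities of f are simple poles at z = -1 + 2*I/3, z = -2/3 - I/2, z = I/3.
  |-1 + 2*I/3|² = 13/9 < 36 = 6², so this pole is inside the contour.
  |-2/3 - I/2|² = 25/36 < 36 = 6², so this pole is inside the contour.
  |I/3|² = 1/9 < 36 = 6², so this pole is inside the contour.

With P(z) = z^2*cos(z) and Q(z) = z^3 + 5*z^2/3 - I*z^2/2 + 17*z/18 - I*z/2 + 1/54 - I/3, each pole is simple, so Res(f, z₀) = P(z₀)/Q'(z₀) with Q'(z) = 3*z^2 + 10*z/3 - I*z + 17/18 - I/2.
  Res(f, -1 + 2*I/3) = P(-1 + 2*I/3)/Q'(-1 + 2*I/3) = ((5/9 - 4*I/3)*cos(1 - 2*I/3))/(-1/18 - 23*I/18) = (271/265 + 127*I/265)*cos(1 - 2*I/3)
  Res(f, -2/3 - I/2) = P(-2/3 - I/2)/Q'(-2/3 - I/2) = ((7/36 + 2*I/3)*cos(2/3 + I/2))/(-43/36 + I/2) = (131/2173 - 1158*I/2173)*cos(2/3 + I/2)
  Res(f, I/3) = P(I/3)/Q'(I/3) = (-cosh(1/3)/9)/(17/18 + 11*I/18) = (-17/205 + 11*I/205)*cosh(1/3)

Sum of residues inside C: (131/2173 - 1158*I/2173)*cos(2/3 + I/2) + (-17/205 + 11*I/205)*cosh(1/3) + (271/265 + 127*I/265)*cos(1 - 2*I/3)
∮_C f(z) dz = 2πi · ((131/2173 - 1158*I/2173)*cos(2/3 + I/2) + (-17/205 + 11*I/205)*cosh(1/3) + (271/265 + 127*I/265)*cos(1 - 2*I/3)) = pi*(2316/2173 + 262*I/2173)*cos(2/3 + I/2) + pi*(-22/205 - 34*I/205)*cosh(1/3) + pi*(-254/265 + 542*I/265)*cos(1 - 2*I/3)

Final answer: pi*(2316/2173 + 262*I/2173)*cos(2/3 + I/2) + pi*(-22/205 - 34*I/205)*cosh(1/3) + pi*(-254/265 + 542*I/265)*cos(1 - 2*I/3)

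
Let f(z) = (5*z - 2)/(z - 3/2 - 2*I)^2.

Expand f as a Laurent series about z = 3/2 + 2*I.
Put w = z - (3/2 + 2*I), i.e. z = w + 3/2 + 2*I. The denominator is w^2, so it suffices to rewrite the numerator in powers of w.

P(z) = 5*z - 2
P(w + 3/2 + 2*I) = 11/2 + 10*I + 5*w

Dividing each term by w^2:
  f = (11/2 + 10*I)/w^2 + 5/w

Substituting back w = z - 3/2 - 2*I:
  f(z) = (11/2 + 10*I)/(z - 3/2 - 2*I)^2 + 5/(z - 3/2 - 2*I)

The series is finite because the numerator is a polynomial; the negative powers form the principal part, and the coefficient of 1/(z - 3/2 - 2*I) gives Res(f, 3/2 + 2*I) = 5.

Final answer: (11/2 + 10*I)/(z - 3/2 - 2*I)^2 + 5/(z - 3/2 - 2*I)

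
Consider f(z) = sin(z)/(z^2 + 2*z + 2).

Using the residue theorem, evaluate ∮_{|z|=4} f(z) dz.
-pi*sin(1 - I) + pi*sin(1 + I)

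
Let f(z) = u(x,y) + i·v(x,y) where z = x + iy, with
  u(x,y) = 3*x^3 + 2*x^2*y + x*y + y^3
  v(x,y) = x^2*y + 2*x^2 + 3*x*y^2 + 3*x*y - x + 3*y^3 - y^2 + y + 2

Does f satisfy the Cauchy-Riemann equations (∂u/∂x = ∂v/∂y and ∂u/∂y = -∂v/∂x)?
∂u/∂x = 9*x^2 + 4*x*y + y
∂v/∂y = x^2 + 6*x*y + 3*x + 9*y^2 - 2*y + 1
∂u/∂y = 2*x^2 + x + 3*y^2
∂v/∂x = 2*x*y + 4*x + 3*y^2 + 3*y - 1
∂u/∂x ≠ ∂v/∂y and ∂u/∂y ≠ -∂v/∂x; the Cauchy-Riemann equations are not satisfied, so f is not analytic.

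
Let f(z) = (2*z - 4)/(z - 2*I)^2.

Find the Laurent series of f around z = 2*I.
(-4 + 4*I)/(z - 2*I)^2 + 2/(z - 2*I)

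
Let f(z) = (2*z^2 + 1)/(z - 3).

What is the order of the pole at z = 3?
1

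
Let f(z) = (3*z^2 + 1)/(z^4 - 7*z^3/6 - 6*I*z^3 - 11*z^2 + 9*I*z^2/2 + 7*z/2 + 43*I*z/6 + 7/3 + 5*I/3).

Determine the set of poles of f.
{-1/3, 2*I, 1/2 + 3*I, 1 + I}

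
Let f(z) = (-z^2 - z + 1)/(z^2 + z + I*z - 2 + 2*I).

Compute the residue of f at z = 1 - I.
Write f(z) = P(z)/Q(z) with P(z) = -z^2 - z + 1 and Q(z) = z^2 + z + I*z - 2 + 2*I.
The denominator factors as Q(z) = (z + 2)*(z - 1 + I), so z = 1 - I is a simple zero of Q and P is analytic there; z = 1 - I is therefore a simple pole and
  Res(f, z₀) = P(z₀)/Q'(z₀).

Q'(z) = 2*z + 1 + I, so Q'(1 - I) = 3 - I.
P(1 - I) = 3*I.

Res(f, 1 - I) = (3*I)/(3 - I) = -3/10 + 9*I/10

Final answer: -3/10 + 9*I/10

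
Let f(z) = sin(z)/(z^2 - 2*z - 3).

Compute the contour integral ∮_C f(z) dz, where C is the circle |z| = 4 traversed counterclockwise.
By the residue theorem, ∮_C f(z) dz = 2πi · (sum of the residues of f at the poles inside |z| = 4).

The denominator factors as (z - 3)*(z + 1), so the singularities of f are simple poles at z = 3, z = -1.
  |3|² = 9 < 16 = 4², so this pole is inside the contour.
  |-1|² = 1 < 16 = 4², so this pole is inside the contour.

With P(z) = sin(z) and Q(z) = z^2 - 2*z - 3, each pole is simple, so Res(f, z₀) = P(z₀)/Q'(z₀) with Q'(z) = 2*z - 2.
  Res(f, 3) = P(3)/Q'(3) = (sin(3))/(4) = sin(3)/4
  Res(f, -1) = P(-1)/Q'(-1) = (-sin(1))/(-4) = sin(1)/4

Sum of residues inside C: sin(3)/4 + sin(1)/4
∮_C f(z) dz = 2πi · (sin(3)/4 + sin(1)/4) = I*pi*sin(3)/2 + I*pi*sin(1)/2

Final answer: I*pi*sin(3)/2 + I*pi*sin(1)/2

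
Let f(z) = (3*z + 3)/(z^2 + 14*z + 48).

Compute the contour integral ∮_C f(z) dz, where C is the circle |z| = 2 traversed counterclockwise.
By the residue theorem, ∮_C f(z) dz = 2πi · (sum of the residues of f at the poles inside |z| = 2).

The denominator factors as (z + 6)*(z + 8), so the singularities of f are simple poles at z = -6, z = -8.
  |-6|² = 36 > 4 = 2², so this pole is outside the contour.
  |-8|² = 64 > 4 = 2², so this pole is outside the contour.

No pole lies inside the contour, so f is analytic on and inside C and the integral is 0 (Cauchy's theorem).

Final answer: 0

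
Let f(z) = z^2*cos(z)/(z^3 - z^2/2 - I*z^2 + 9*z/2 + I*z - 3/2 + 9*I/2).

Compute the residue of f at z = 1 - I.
(16/51 - 4*I/51)*cos(1 - I)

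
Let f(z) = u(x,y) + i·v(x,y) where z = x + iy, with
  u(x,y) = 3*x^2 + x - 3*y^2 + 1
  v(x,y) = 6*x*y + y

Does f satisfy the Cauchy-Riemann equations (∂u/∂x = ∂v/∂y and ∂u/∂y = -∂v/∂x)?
∂u/∂x = 6*x + 1
∂v/∂y = 6*x + 1
∂u/∂y = -6*y
∂v/∂x = 6*y
∂u/∂x = ∂v/∂y and ∂u/∂y = -∂v/∂x hold identically; f is analytic.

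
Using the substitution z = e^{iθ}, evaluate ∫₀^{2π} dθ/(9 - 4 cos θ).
2*sqrt(65)*pi/65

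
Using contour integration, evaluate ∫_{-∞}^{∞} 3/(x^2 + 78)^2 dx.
sqrt(78)*pi/4056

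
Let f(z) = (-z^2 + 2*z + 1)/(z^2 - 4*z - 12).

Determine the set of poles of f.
{-2, 6}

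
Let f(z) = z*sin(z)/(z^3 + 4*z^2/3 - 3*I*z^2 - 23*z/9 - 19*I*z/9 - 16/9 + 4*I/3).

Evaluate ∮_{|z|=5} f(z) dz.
By the residue theorem, ∮_C f(z) dz = 2πi · (sum of the residues of f at the poles inside |z| = 5).

The denominator factors as (z + 1 - 2*I)*(z - 2/3 - 2*I/3)*(z + 1 - I/3), so the singularities of f are simple poles at z = -1 + 2*I, z = 2/3 + 2*I/3, z = -1 + I/3.
  |-1 + 2*I|² = 5 < 25 = 5², so this pole is inside the contour.
  |2/3 + 2*I/3|² = 8/9 < 25 = 5², so this pole is inside the contour.
  |-1 + I/3|² = 10/9 < 25 = 5², so this pole is inside the contour.

With P(z) = z*sin(z) and Q(z) = z^3 + 4*z^2/3 - 3*I*z^2 - 23*z/9 - 19*I*z/9 - 16/9 + 4*I/3, each pole is simple, so Res(f, z₀) = P(z₀)/Q'(z₀) with Q'(z) = 3*z^2 + 8*z/3 - 6*I*z - 23/9 - 19*I/9.
  Res(f, -1 + 2*I) = P(-1 + 2*I)/Q'(-1 + 2*I) = ((1 - 2*I)*sin(1 - 2*I))/(-20/9 - 25*I/9) = (54/205 + 117*I/205)*sin(1 - 2*I)
  Res(f, 2/3 + 2*I/3) = P(2/3 + 2*I/3)/Q'(2/3 + 2*I/3) = ((2/3 + 2*I/3)*sin(2/3 + 2*I/3))/(29/9 - 5*I/3) = (42/533 + 132*I/533)*sin(2/3 + 2*I/3)
  Res(f, -1 + I/3) = P(-1 + I/3)/Q'(-1 + I/3) = ((1 - I/3)*sin(1 - I/3))/(-5/9 + 25*I/9) = (-12/65 - 21*I/65)*sin(1 - I/3)

Sum of residues inside C: (-12/65 - 21*I/65)*sin(1 - I/3) + (42/533 + 132*I/533)*sin(2/3 + 2*I/3) + (54/205 + 117*I/205)*sin(1 - 2*I)
∮_C f(z) dz = 2πi · ((-12/65 - 21*I/65)*sin(1 - I/3) + (42/533 + 132*I/533)*sin(2/3 + 2*I/3) + (54/205 + 117*I/205)*sin(1 - 2*I)) = pi*(42/65 - 24*I/65)*sin(1 - I/3) + pi*(-264/533 + 84*I/533)*sin(2/3 + 2*I/3) + pi*(-234/205 + 108*I/205)*sin(1 - 2*I)

Final answer: pi*(42/65 - 24*I/65)*sin(1 - I/3) + pi*(-264/533 + 84*I/533)*sin(2/3 + 2*I/3) + pi*(-234/205 + 108*I/205)*sin(1 - 2*I)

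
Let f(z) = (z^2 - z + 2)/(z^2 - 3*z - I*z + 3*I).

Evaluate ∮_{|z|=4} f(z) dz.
By the residue theorem, ∮_C f(z) dz = 2πi · (sum of the residues of f at the poles inside |z| = 4).

The denominator factors as (z - 3)*(z - I), so the singularities of f are simple poles at z = 3, z = I.
  |3|² = 9 < 16 = 4², so this pole is inside the contour.
  |I|² = 1 < 16 = 4², so this pole is inside the contour.

With P(z) = z^2 - z + 2 and Q(z) = z^2 - 3*z - I*z + 3*I, each pole is simple, so Res(f, z₀) = P(z₀)/Q'(z₀) with Q'(z) = 2*z - 3 - I.
  Res(f, 3) = P(3)/Q'(3) = (8)/(3 - I) = 12/5 + 4*I/5
  Res(f, I) = P(I)/Q'(I) = (1 - I)/(-3 + I) = -2/5 + I/5

Sum of residues inside C: 2 + I
∮_C f(z) dz = 2πi · (2 + I) = pi*(-2 + 4*I)

Final answer: pi*(-2 + 4*I)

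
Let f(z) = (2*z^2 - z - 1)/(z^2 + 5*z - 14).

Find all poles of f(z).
{-7, 2}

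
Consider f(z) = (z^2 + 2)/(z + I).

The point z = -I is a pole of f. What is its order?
Factor the denominator:
  z + I = (z + I)

The numerator P(z) = z^2 + 2 has P(-I) = 1 ≠ 0, so no factor of (z + I) cancels.
Near z = -I we can therefore write f(z) = g(z)/(z + I) with g analytic at -I and g(-I) ≠ 0 (g is just the numerator).

Hence z = -I is a pole of order 1.

Final answer: 1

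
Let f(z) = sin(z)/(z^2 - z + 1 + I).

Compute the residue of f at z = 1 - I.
Write f(z) = P(z)/Q(z) with P(z) = sin(z) and Q(z) = z^2 - z + 1 + I.
The denominator factors as Q(z) = (z - 1 + I)*(z - I), so z = 1 - I is a simple zero of Q and P is analytic there; z = 1 - I is therefore a simple pole and
  Res(f, z₀) = P(z₀)/Q'(z₀).

Q'(z) = 2*z - 1, so Q'(1 - I) = 1 - 2*I.
P(1 - I) = sin(1 - I).

Res(f, 1 - I) = (sin(1 - I))/(1 - 2*I) = (1/5 + 2*I/5)*sin(1 - I)

Final answer: (1/5 + 2*I/5)*sin(1 - I)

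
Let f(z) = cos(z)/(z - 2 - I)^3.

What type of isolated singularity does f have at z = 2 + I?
Write f(z) = g(z)/(z - 2 - I)^3 with g(z) = cos(z).
g is entire and g(2 + I) = cos(2 + I) ≠ 0, so no factor of (z - 2 - I) cancels: the Laurent expansion of f about z = 2 + I starts at the power -3, i.e. lim_{z→z₀} (z - z₀)^3 f(z) = cos(2 + I) is finite and nonzero.
So z = 2 + I is a pole of order 3.

Final answer: pole of order 3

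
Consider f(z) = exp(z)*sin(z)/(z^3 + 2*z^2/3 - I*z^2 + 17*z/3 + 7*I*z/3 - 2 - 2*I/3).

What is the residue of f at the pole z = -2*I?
(3/962 + 93*I/962)*exp(-2*I)*sinh(2)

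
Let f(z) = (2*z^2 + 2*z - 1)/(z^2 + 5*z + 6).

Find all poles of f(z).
The singularities of f are the zeros of the denominator. Factoring,
  z^2 + 5*z + 6 = (z + 3)*(z + 2)
so the candidates are z = -3, z = -2.

Check the numerator P(z) = 2*z^2 + 2*z - 1 at each one:
  P(-3) = 11 ≠ 0, so z = -3 is a (simple) pole.
  P(-2) = 3 ≠ 0, so z = -2 is a (simple) pole.

Poles of f: {-3, -2}

Final answer: {-3, -2}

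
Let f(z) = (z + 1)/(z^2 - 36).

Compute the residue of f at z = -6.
Write f(z) = P(z)/Q(z) with P(z) = z + 1 and Q(z) = z^2 - 36.
The denominator factors as Q(z) = (z + 6)*(z - 6), so z = -6 is a simple zero of Q and P is analytic there; z = -6 is therefore a simple pole and
  Res(f, z₀) = P(z₀)/Q'(z₀).

Q'(z) = 2*z, so Q'(-6) = -12.
P(-6) = -5.

Res(f, -6) = (-5)/(-12) = 5/12

Final answer: 5/12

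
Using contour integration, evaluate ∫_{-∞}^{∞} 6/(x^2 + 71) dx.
Let f(z) = 6/(z^2 + 71). The denominator has no real zeros and deg Q - deg P = 2 ≥ 2, so the integral of f over the upper semicircle |z| = R tends to 0 as R → ∞. Closing the contour in the upper half-plane,
  ∫_{-∞}^{∞} f(x) dx = 2πi · Σ Res(f, z_k)  over the poles with Im z_k > 0.

Zeros of the denominator: z^2 + 71 = 0 gives z = ±sqrt(71)*I.
Upper half-plane: z = sqrt(71)*I (simple).

Each pole is a simple zero of Q(z) = z^2 + 71, so Res(f, z₀) = P(z₀)/Q'(z₀) with P(z) = 6, Q'(z) = 2*z:
  Res(f, sqrt(71)*I) = (6)/(2*sqrt(71)*I) = -3*sqrt(71)*I/71

∫_{-∞}^{∞} f(x) dx = 2πi · (-3*sqrt(71)*I/71) = 6*sqrt(71)*pi/71

Final answer: 6*sqrt(71)*pi/71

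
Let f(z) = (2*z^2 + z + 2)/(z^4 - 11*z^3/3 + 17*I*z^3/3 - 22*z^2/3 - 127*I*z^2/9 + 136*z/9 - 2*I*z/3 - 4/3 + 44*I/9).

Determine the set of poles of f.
The singularities of f are the zeros of the denominator. Factoring,
  z^4 - 11*z^3/3 + 17*I*z^3/3 - 22*z^2/3 - 127*I*z^2/9 + 136*z/9 - 2*I*z/3 - 4/3 + 44*I/9 = (z - 1 + 2*I)*(z - 2 + 2*I)*(z - 2/3 + I)*(z + 2*I/3)
so the candidates are z = 1 - 2*I, z = 2 - 2*I, z = 2/3 - I, z = -2*I/3.

Check the numerator P(z) = 2*z^2 + z + 2 at each one:
  P(1 - 2*I) = -3 - 10*I ≠ 0, so z = 1 - 2*I is a (simple) pole.
  P(2 - 2*I) = 4 - 18*I ≠ 0, so z = 2 - 2*I is a (simple) pole.
  P(2/3 - I) = 14/9 - 11*I/3 ≠ 0, so z = 2/3 - I is a (simple) pole.
  P(-2*I/3) = 10/9 - 2*I/3 ≠ 0, so z = -2*I/3 is a (simple) pole.

Poles of f: {-2*I/3, 2/3 - I, 1 - 2*I, 2 - 2*I}

Final answer: {-2*I/3, 2/3 - I, 1 - 2*I, 2 - 2*I}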